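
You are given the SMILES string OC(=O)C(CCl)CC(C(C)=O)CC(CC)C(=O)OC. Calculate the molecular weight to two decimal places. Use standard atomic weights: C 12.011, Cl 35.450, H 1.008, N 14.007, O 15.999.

First, the molecular formula is C13H21ClO5 (counting implicit H from valence).
  C: 13 × 12.011 = 156.143
  Cl: 1 × 35.450 = 35.450
  H: 21 × 1.008 = 21.168
  O: 5 × 15.999 = 79.995
Sum: 13×12.011 + 1×35.450 + 21×1.008 + 5×15.999 = 292.756 → 292.76 g/mol.

292.76 g/mol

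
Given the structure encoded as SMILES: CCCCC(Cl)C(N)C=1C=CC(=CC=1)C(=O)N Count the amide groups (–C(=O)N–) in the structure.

The amide motif appears at heavy-atom position 15 in the SMILES.
Other groups present: 1 primary amine.
Amide count: 1.

1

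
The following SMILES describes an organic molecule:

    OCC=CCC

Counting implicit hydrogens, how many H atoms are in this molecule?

Walk through each heavy atom and fill implicit hydrogens from standard valence (C 4, N 3, O 2, S 2, halogen 1):
  atom 1: O, bond orders sum to 1 (valence 2) → 1 H
  atom 2: C, bond orders sum to 2 (valence 4) → 2 H
  atom 3: C, bond orders sum to 3 (valence 4) → 1 H
  atom 4: C, bond orders sum to 3 (valence 4) → 1 H
  atom 5: C, bond orders sum to 2 (valence 4) → 2 H
  atom 6: C, bond orders sum to 1 (valence 4) → 3 H
Total hydrogens: 10.

10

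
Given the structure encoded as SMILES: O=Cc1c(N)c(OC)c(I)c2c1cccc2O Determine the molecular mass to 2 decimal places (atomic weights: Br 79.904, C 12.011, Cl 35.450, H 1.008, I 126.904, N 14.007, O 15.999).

343.12 g/mol

First, the molecular formula is C12H10INO3 (counting implicit H from valence).
  C: 12 × 12.011 = 144.132
  H: 10 × 1.008 = 10.080
  I: 1 × 126.904 = 126.904
  N: 1 × 14.007 = 14.007
  O: 3 × 15.999 = 47.997
Sum: 12×12.011 + 10×1.008 + 1×126.904 + 1×14.007 + 3×15.999 = 343.120 → 343.12 g/mol.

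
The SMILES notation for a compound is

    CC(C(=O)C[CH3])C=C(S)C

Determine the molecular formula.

C8H14OS

Walk through each heavy atom and fill implicit hydrogens from standard valence (C 4, N 3, O 2, S 2, halogen 1):
  atom 1: C, bond orders sum to 1 (valence 4) → 3 H
  atom 2: C, bond orders sum to 3 (valence 4) → 1 H
  atom 3: C, bond orders sum to 4 (valence 4) → 0 H
  atom 4: O, bond orders sum to 2 (valence 2) → 0 H
  atom 5: C, bond orders sum to 2 (valence 4) → 2 H
  atom 6: C with explicit H count 3
  atom 7: C, bond orders sum to 3 (valence 4) → 1 H
  atom 8: C, bond orders sum to 4 (valence 4) → 0 H
  atom 9: S, bond orders sum to 1 (valence 2) → 1 H
  atom 10: C, bond orders sum to 1 (valence 4) → 3 H
Totals → C:8, H:14, O:1, S:1.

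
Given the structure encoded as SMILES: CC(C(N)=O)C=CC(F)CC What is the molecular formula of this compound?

C8H14FNO

Walk through each heavy atom and fill implicit hydrogens from standard valence (C 4, N 3, O 2, S 2, halogen 1):
  atom 1: C, bond orders sum to 1 (valence 4) → 3 H
  atom 2: C, bond orders sum to 3 (valence 4) → 1 H
  atom 3: C, bond orders sum to 4 (valence 4) → 0 H
  atom 4: N, bond orders sum to 1 (valence 3) → 2 H
  atom 5: O, bond orders sum to 2 (valence 2) → 0 H
  atom 6: C, bond orders sum to 3 (valence 4) → 1 H
  atom 7: C, bond orders sum to 3 (valence 4) → 1 H
  atom 8: C, bond orders sum to 3 (valence 4) → 1 H
  atom 9: F (halogen, monovalent) → 0 H
  atom 10: C, bond orders sum to 2 (valence 4) → 2 H
  atom 11: C, bond orders sum to 1 (valence 4) → 3 H
Totals → C:8, H:14, F:1, N:1, O:1.
In Hill order: C8H14FNO.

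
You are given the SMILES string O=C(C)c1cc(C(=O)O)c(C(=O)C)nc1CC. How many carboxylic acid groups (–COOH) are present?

The carboxylic acid motif appears at heavy-atom position 7 in the SMILES.
Other groups present: 2 ketone.
Carboxylic acid count: 1.

1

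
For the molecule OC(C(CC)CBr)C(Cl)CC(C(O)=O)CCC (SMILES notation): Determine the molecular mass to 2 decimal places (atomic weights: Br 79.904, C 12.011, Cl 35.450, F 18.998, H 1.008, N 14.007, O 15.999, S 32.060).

First, the molecular formula is C12H22BrClO3 (counting implicit H from valence).
  Br: 1 × 79.904 = 79.904
  C: 12 × 12.011 = 144.132
  Cl: 1 × 35.450 = 35.450
  H: 22 × 1.008 = 22.176
  O: 3 × 15.999 = 47.997
Sum: 1×79.904 + 12×12.011 + 1×35.450 + 22×1.008 + 3×15.999 = 329.659 → 329.66 g/mol.

329.66 g/mol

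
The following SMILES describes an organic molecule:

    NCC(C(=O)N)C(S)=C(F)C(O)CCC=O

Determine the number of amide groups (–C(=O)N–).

The amide motif appears at heavy-atom position 4 in the SMILES.
Other groups present: 1 aldehyde, 1 alkene, 1 hydroxyl, 1 primary amine, 1 thiol.
Amide count: 1.

1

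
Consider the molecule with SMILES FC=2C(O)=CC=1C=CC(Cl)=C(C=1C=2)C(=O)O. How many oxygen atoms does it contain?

Scan the SMILES for O atoms (remember two-letter symbols like Cl and Br are single atoms).
Oxygen count: 3.

3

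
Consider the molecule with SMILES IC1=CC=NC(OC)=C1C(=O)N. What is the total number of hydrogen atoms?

7

Walk through each heavy atom and fill implicit hydrogens from standard valence (C 4, N 3, O 2, S 2, halogen 1):
  atom 1: I (halogen, monovalent) → 0 H
  atom 2: C, bond orders sum to 4 (valence 4) → 0 H
  atom 3: C, bond orders sum to 3 (valence 4) → 1 H
  atom 4: C, bond orders sum to 3 (valence 4) → 1 H
  atom 5: N, bond orders sum to 3 (valence 3) → 0 H
  atom 6: C, bond orders sum to 4 (valence 4) → 0 H
  atom 7: O, bond orders sum to 2 (valence 2) → 0 H
  atom 8: C, bond orders sum to 1 (valence 4) → 3 H
  atom 9: C, bond orders sum to 4 (valence 4) → 0 H
  atom 10: C, bond orders sum to 4 (valence 4) → 0 H
  atom 11: O, bond orders sum to 2 (valence 2) → 0 H
  atom 12: N, bond orders sum to 1 (valence 3) → 2 H
Total hydrogens: 7.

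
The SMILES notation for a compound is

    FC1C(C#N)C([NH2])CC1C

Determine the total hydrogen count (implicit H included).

Walk through each heavy atom and fill implicit hydrogens from standard valence (C 4, N 3, O 2, S 2, halogen 1):
  atom 1: F (halogen, monovalent) → 0 H
  atom 2: C, bond orders sum to 3 (valence 4) → 1 H
  atom 3: C, bond orders sum to 3 (valence 4) → 1 H
  atom 4: C, bond orders sum to 4 (valence 4) → 0 H
  atom 5: N, bond orders sum to 3 (valence 3) → 0 H
  atom 6: C, bond orders sum to 3 (valence 4) → 1 H
  atom 7: N with explicit H count 2
  atom 8: C, bond orders sum to 2 (valence 4) → 2 H
  atom 9: C, bond orders sum to 3 (valence 4) → 1 H
  atom 10: C, bond orders sum to 1 (valence 4) → 3 H
Total hydrogens: 11.

11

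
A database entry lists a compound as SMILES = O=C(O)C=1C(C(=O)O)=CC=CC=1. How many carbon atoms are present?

8

Count every carbon token in the SMILES (each C, including those in ring-closure positions and inside branches).
Carbon count: 8.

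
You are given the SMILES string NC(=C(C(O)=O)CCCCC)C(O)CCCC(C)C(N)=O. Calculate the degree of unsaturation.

Molecular formula: C15H28N2O4.
DoU = (2C + 2 + N − H − X) / 2, where X is the halogen count and O/S are ignored.
    = (2·15 + 2 + 2 − 28 − 0) / 2 = 6 / 2 = 3.

3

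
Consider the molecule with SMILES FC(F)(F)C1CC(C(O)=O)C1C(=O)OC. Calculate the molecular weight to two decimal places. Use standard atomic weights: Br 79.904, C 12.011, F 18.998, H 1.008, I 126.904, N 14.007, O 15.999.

First, the molecular formula is C8H9F3O4 (counting implicit H from valence).
  C: 8 × 12.011 = 96.088
  F: 3 × 18.998 = 56.994
  H: 9 × 1.008 = 9.072
  O: 4 × 15.999 = 63.996
Sum: 8×12.011 + 3×18.998 + 9×1.008 + 4×15.999 = 226.150 → 226.15 g/mol.

226.15 g/mol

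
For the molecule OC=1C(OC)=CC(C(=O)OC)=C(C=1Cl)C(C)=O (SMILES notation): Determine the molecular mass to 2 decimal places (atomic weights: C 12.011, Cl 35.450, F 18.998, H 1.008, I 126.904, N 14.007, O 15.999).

First, the molecular formula is C11H11ClO5 (counting implicit H from valence).
  C: 11 × 12.011 = 132.121
  Cl: 1 × 35.450 = 35.450
  H: 11 × 1.008 = 11.088
  O: 5 × 15.999 = 79.995
Sum: 11×12.011 + 1×35.450 + 11×1.008 + 5×15.999 = 258.654 → 258.65 g/mol.

258.65 g/mol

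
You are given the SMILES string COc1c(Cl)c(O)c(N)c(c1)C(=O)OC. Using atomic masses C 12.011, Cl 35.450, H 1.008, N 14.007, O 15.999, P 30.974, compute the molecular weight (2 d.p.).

First, the molecular formula is C9H10ClNO4 (counting implicit H from valence).
  C: 9 × 12.011 = 108.099
  Cl: 1 × 35.450 = 35.450
  H: 10 × 1.008 = 10.080
  N: 1 × 14.007 = 14.007
  O: 4 × 15.999 = 63.996
Sum: 9×12.011 + 1×35.450 + 10×1.008 + 1×14.007 + 4×15.999 = 231.632 → 231.63 g/mol.

231.63 g/mol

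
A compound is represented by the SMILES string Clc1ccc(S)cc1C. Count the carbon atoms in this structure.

7

Count every carbon token in the SMILES (each C, including those in ring-closure positions and inside branches).
Carbon count: 7.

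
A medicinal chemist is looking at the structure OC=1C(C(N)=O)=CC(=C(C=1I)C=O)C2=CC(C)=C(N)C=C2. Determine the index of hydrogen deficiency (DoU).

Molecular formula: C15H13IN2O3.
DoU = (2C + 2 + N − H − X) / 2, where X is the halogen count and O/S are ignored.
    = (2·15 + 2 + 2 − 13 − 1) / 2 = 20 / 2 = 10.

10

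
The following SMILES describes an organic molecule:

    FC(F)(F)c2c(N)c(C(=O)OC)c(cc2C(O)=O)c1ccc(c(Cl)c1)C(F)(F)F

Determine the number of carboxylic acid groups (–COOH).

The carboxylic acid motif appears at heavy-atom position 16 in the SMILES.
Other groups present: 1 ester, 1 primary amine.
Carboxylic acid count: 1.

1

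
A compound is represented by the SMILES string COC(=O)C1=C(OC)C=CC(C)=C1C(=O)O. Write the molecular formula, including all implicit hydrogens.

C11H12O5

Walk through each heavy atom and fill implicit hydrogens from standard valence (C 4, N 3, O 2, S 2, halogen 1):
  atom 1: C, bond orders sum to 1 (valence 4) → 3 H
  atom 2: O, bond orders sum to 2 (valence 2) → 0 H
  atom 3: C, bond orders sum to 4 (valence 4) → 0 H
  atom 4: O, bond orders sum to 2 (valence 2) → 0 H
  atom 5: C, bond orders sum to 4 (valence 4) → 0 H
  atom 6: C, bond orders sum to 4 (valence 4) → 0 H
  atom 7: O, bond orders sum to 2 (valence 2) → 0 H
  atom 8: C, bond orders sum to 1 (valence 4) → 3 H
  atom 9: C, bond orders sum to 3 (valence 4) → 1 H
  atom 10: C, bond orders sum to 3 (valence 4) → 1 H
  atom 11: C, bond orders sum to 4 (valence 4) → 0 H
  atom 12: C, bond orders sum to 1 (valence 4) → 3 H
  atom 13: C, bond orders sum to 4 (valence 4) → 0 H
  atom 14: C, bond orders sum to 4 (valence 4) → 0 H
  atom 15: O, bond orders sum to 2 (valence 2) → 0 H
  atom 16: O, bond orders sum to 1 (valence 2) → 1 H
Totals → C:11, H:12, O:5.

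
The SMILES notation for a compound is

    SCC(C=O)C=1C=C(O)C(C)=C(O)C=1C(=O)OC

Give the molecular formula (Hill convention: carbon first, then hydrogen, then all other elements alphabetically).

Walk through each heavy atom and fill implicit hydrogens from standard valence (C 4, N 3, O 2, S 2, halogen 1):
  atom 1: S, bond orders sum to 1 (valence 2) → 1 H
  atom 2: C, bond orders sum to 2 (valence 4) → 2 H
  atom 3: C, bond orders sum to 3 (valence 4) → 1 H
  atom 4: C, bond orders sum to 3 (valence 4) → 1 H
  atom 5: O, bond orders sum to 2 (valence 2) → 0 H
  atom 6: C, bond orders sum to 4 (valence 4) → 0 H
  atom 7: C, bond orders sum to 3 (valence 4) → 1 H
  atom 8: C, bond orders sum to 4 (valence 4) → 0 H
  atom 9: O, bond orders sum to 1 (valence 2) → 1 H
  atom 10: C, bond orders sum to 4 (valence 4) → 0 H
  atom 11: C, bond orders sum to 1 (valence 4) → 3 H
  atom 12: C, bond orders sum to 4 (valence 4) → 0 H
  atom 13: O, bond orders sum to 1 (valence 2) → 1 H
  atom 14: C, bond orders sum to 4 (valence 4) → 0 H
  atom 15: C, bond orders sum to 4 (valence 4) → 0 H
  atom 16: O, bond orders sum to 2 (valence 2) → 0 H
  atom 17: O, bond orders sum to 2 (valence 2) → 0 H
  atom 18: C, bond orders sum to 1 (valence 4) → 3 H
Totals → C:12, H:14, O:5, S:1.
In Hill order: C12H14O5S.

C12H14O5S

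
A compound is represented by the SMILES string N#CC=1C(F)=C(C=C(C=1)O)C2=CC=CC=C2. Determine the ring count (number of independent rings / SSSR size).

2

In SMILES, each pair of matching ring-closure digits denotes one ring-closing bond; the number of such bonds equals the number of independent rings.
Ring-closure bonds here: 2.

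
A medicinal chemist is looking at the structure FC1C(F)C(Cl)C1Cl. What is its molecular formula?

Walk through each heavy atom and fill implicit hydrogens from standard valence (C 4, N 3, O 2, S 2, halogen 1):
  atom 1: F (halogen, monovalent) → 0 H
  atom 2: C, bond orders sum to 3 (valence 4) → 1 H
  atom 3: C, bond orders sum to 3 (valence 4) → 1 H
  atom 4: F (halogen, monovalent) → 0 H
  atom 5: C, bond orders sum to 3 (valence 4) → 1 H
  atom 6: Cl (halogen, monovalent) → 0 H
  atom 7: C, bond orders sum to 3 (valence 4) → 1 H
  atom 8: Cl (halogen, monovalent) → 0 H
Totals → C:4, H:4, Cl:2, F:2.

C4H4Cl2F2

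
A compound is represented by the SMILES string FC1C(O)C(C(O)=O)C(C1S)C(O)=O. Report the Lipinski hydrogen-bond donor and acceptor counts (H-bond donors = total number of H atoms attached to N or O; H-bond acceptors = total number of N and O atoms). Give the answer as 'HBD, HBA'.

3, 5

Donors: find every N or O and count the H atoms it carries.
  atom 4 (O): bond orders sum to 1 → 1 H
  atom 7 (O): bond orders sum to 1 → 1 H
  atom 8 (O): bond orders sum to 2 → 0 H
  atom 13 (O): bond orders sum to 1 → 1 H
  atom 14 (O): bond orders sum to 2 → 0 H
Lipinski HBD = 3.
Acceptors: N atoms = 0, O atoms = 5 → HBA = 5.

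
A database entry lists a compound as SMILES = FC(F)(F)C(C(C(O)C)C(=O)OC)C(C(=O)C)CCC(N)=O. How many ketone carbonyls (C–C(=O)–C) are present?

1

The ketone motif appears at heavy-atom position 15 in the SMILES.
Other groups present: 1 amide, 1 ester, 1 hydroxyl.
Ketone count: 1.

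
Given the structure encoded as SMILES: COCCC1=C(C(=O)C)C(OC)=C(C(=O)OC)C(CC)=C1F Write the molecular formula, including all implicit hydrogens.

Walk through each heavy atom and fill implicit hydrogens from standard valence (C 4, N 3, O 2, S 2, halogen 1):
  atom 1: C, bond orders sum to 1 (valence 4) → 3 H
  atom 2: O, bond orders sum to 2 (valence 2) → 0 H
  atom 3: C, bond orders sum to 2 (valence 4) → 2 H
  atom 4: C, bond orders sum to 2 (valence 4) → 2 H
  atom 5: C, bond orders sum to 4 (valence 4) → 0 H
  atom 6: C, bond orders sum to 4 (valence 4) → 0 H
  atom 7: C, bond orders sum to 4 (valence 4) → 0 H
  atom 8: O, bond orders sum to 2 (valence 2) → 0 H
  atom 9: C, bond orders sum to 1 (valence 4) → 3 H
  atom 10: C, bond orders sum to 4 (valence 4) → 0 H
  atom 11: O, bond orders sum to 2 (valence 2) → 0 H
  atom 12: C, bond orders sum to 1 (valence 4) → 3 H
  atom 13: C, bond orders sum to 4 (valence 4) → 0 H
  atom 14: C, bond orders sum to 4 (valence 4) → 0 H
  atom 15: O, bond orders sum to 2 (valence 2) → 0 H
  atom 16: O, bond orders sum to 2 (valence 2) → 0 H
  atom 17: C, bond orders sum to 1 (valence 4) → 3 H
  atom 18: C, bond orders sum to 4 (valence 4) → 0 H
  atom 19: C, bond orders sum to 2 (valence 4) → 2 H
  atom 20: C, bond orders sum to 1 (valence 4) → 3 H
  atom 21: C, bond orders sum to 4 (valence 4) → 0 H
  atom 22: F (halogen, monovalent) → 0 H
Totals → C:16, H:21, F:1, O:5.

C16H21FO5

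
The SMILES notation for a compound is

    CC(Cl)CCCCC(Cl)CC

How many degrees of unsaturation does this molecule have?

0

Degree of unsaturation = (number of rings) + (number of π bonds).
Ring closures in the SMILES: 0.
π bonds: none → 0 DoU from unsaturation.
Total DoU = 0 + 0 = 0.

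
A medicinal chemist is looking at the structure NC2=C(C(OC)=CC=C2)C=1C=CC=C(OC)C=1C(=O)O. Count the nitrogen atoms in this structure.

Scan the SMILES for N atoms (remember two-letter symbols like Cl and Br are single atoms).
Nitrogen count: 1.

1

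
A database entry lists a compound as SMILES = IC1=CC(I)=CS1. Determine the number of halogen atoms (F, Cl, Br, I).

Halogen atoms appear at heavy-atom positions 1, 5 (2×I).
Halogen count: 2.

2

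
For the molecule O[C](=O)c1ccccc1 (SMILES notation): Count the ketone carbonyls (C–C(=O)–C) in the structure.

Scan the SMILES for the ketone motif — none present.
Groups that are present: 1 carboxylic acid.

0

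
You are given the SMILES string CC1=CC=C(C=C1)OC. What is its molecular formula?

C8H10O

Walk through each heavy atom and fill implicit hydrogens from standard valence (C 4, N 3, O 2, S 2, halogen 1):
  atom 1: C, bond orders sum to 1 (valence 4) → 3 H
  atom 2: C, bond orders sum to 4 (valence 4) → 0 H
  atom 3: C, bond orders sum to 3 (valence 4) → 1 H
  atom 4: C, bond orders sum to 3 (valence 4) → 1 H
  atom 5: C, bond orders sum to 4 (valence 4) → 0 H
  atom 6: C, bond orders sum to 3 (valence 4) → 1 H
  atom 7: C, bond orders sum to 3 (valence 4) → 1 H
  atom 8: O, bond orders sum to 2 (valence 2) → 0 H
  atom 9: C, bond orders sum to 1 (valence 4) → 3 H
Totals → C:8, H:10, O:1.
In Hill order: C8H10O.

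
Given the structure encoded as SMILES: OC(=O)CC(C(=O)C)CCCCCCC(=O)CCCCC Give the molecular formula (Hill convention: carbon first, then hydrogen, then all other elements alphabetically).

C17H30O4

Walk through each heavy atom and fill implicit hydrogens from standard valence (C 4, N 3, O 2, S 2, halogen 1):
  atom 1: O, bond orders sum to 1 (valence 2) → 1 H
  atom 2: C, bond orders sum to 4 (valence 4) → 0 H
  atom 3: O, bond orders sum to 2 (valence 2) → 0 H
  atom 4: C, bond orders sum to 2 (valence 4) → 2 H
  atom 5: C, bond orders sum to 3 (valence 4) → 1 H
  atom 6: C, bond orders sum to 4 (valence 4) → 0 H
  atom 7: O, bond orders sum to 2 (valence 2) → 0 H
  atom 8: C, bond orders sum to 1 (valence 4) → 3 H
  atom 9: C, bond orders sum to 2 (valence 4) → 2 H
  atom 10: C, bond orders sum to 2 (valence 4) → 2 H
  atom 11: C, bond orders sum to 2 (valence 4) → 2 H
  atom 12: C, bond orders sum to 2 (valence 4) → 2 H
  atom 13: C, bond orders sum to 2 (valence 4) → 2 H
  atom 14: C, bond orders sum to 2 (valence 4) → 2 H
  atom 15: C, bond orders sum to 4 (valence 4) → 0 H
  atom 16: O, bond orders sum to 2 (valence 2) → 0 H
  atom 17: C, bond orders sum to 2 (valence 4) → 2 H
  atom 18: C, bond orders sum to 2 (valence 4) → 2 H
  atom 19: C, bond orders sum to 2 (valence 4) → 2 H
  atom 20: C, bond orders sum to 2 (valence 4) → 2 H
  atom 21: C, bond orders sum to 1 (valence 4) → 3 H
Totals → C:17, H:30, O:4.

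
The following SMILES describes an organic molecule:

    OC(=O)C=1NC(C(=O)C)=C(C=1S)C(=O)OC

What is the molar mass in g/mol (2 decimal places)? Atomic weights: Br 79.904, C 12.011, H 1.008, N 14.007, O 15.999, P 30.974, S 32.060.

243.23 g/mol

First, the molecular formula is C9H9NO5S (counting implicit H from valence).
  C: 9 × 12.011 = 108.099
  H: 9 × 1.008 = 9.072
  N: 1 × 14.007 = 14.007
  O: 5 × 15.999 = 79.995
  S: 1 × 32.060 = 32.060
Sum: 9×12.011 + 9×1.008 + 1×14.007 + 5×15.999 + 1×32.060 = 243.233 → 243.23 g/mol.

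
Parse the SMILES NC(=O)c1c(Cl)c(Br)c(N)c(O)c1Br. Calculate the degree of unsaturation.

5

Molecular formula: C7H5Br2ClN2O2.
DoU = (2C + 2 + N − H − X) / 2, where X is the halogen count and O/S are ignored.
    = (2·7 + 2 + 2 − 5 − 3) / 2 = 10 / 2 = 5.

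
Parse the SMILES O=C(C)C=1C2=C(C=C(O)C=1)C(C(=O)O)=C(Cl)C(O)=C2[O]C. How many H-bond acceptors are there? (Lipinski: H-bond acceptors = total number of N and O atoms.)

6

N atoms: 0; O atoms: 6.
Lipinski HBA = 0 + 6 = 6.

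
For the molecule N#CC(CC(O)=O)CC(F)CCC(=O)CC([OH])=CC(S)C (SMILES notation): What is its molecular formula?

C14H20FNO4S

Walk through each heavy atom and fill implicit hydrogens from standard valence (C 4, N 3, O 2, S 2, halogen 1):
  atom 1: N, bond orders sum to 3 (valence 3) → 0 H
  atom 2: C, bond orders sum to 4 (valence 4) → 0 H
  atom 3: C, bond orders sum to 3 (valence 4) → 1 H
  atom 4: C, bond orders sum to 2 (valence 4) → 2 H
  atom 5: C, bond orders sum to 4 (valence 4) → 0 H
  atom 6: O, bond orders sum to 1 (valence 2) → 1 H
  atom 7: O, bond orders sum to 2 (valence 2) → 0 H
  atom 8: C, bond orders sum to 2 (valence 4) → 2 H
  atom 9: C, bond orders sum to 3 (valence 4) → 1 H
  atom 10: F (halogen, monovalent) → 0 H
  atom 11: C, bond orders sum to 2 (valence 4) → 2 H
  atom 12: C, bond orders sum to 2 (valence 4) → 2 H
  atom 13: C, bond orders sum to 4 (valence 4) → 0 H
  atom 14: O, bond orders sum to 2 (valence 2) → 0 H
  atom 15: C, bond orders sum to 2 (valence 4) → 2 H
  atom 16: C, bond orders sum to 4 (valence 4) → 0 H
  atom 17: O with explicit H count 1
  atom 18: C, bond orders sum to 3 (valence 4) → 1 H
  atom 19: C, bond orders sum to 3 (valence 4) → 1 H
  atom 20: S, bond orders sum to 1 (valence 2) → 1 H
  atom 21: C, bond orders sum to 1 (valence 4) → 3 H
Totals → C:14, H:20, F:1, N:1, O:4, S:1.
In Hill order: C14H20FNO4S.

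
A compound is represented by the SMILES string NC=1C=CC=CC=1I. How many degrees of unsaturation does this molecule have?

4

Molecular formula: C6H6IN.
DoU = (2C + 2 + N − H − X) / 2, where X is the halogen count and O/S are ignored.
    = (2·6 + 2 + 1 − 6 − 1) / 2 = 8 / 2 = 4.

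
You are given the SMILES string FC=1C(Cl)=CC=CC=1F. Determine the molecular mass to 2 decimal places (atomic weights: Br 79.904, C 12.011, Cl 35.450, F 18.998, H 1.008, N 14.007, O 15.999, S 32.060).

148.54 g/mol

First, the molecular formula is C6H3ClF2 (counting implicit H from valence).
  C: 6 × 12.011 = 72.066
  Cl: 1 × 35.450 = 35.450
  F: 2 × 18.998 = 37.996
  H: 3 × 1.008 = 3.024
Sum: 6×12.011 + 1×35.450 + 2×18.998 + 3×1.008 = 148.536 → 148.54 g/mol.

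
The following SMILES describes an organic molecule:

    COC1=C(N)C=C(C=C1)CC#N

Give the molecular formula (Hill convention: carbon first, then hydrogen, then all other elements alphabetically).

C9H10N2O

Walk through each heavy atom and fill implicit hydrogens from standard valence (C 4, N 3, O 2, S 2, halogen 1):
  atom 1: C, bond orders sum to 1 (valence 4) → 3 H
  atom 2: O, bond orders sum to 2 (valence 2) → 0 H
  atom 3: C, bond orders sum to 4 (valence 4) → 0 H
  atom 4: C, bond orders sum to 4 (valence 4) → 0 H
  atom 5: N, bond orders sum to 1 (valence 3) → 2 H
  atom 6: C, bond orders sum to 3 (valence 4) → 1 H
  atom 7: C, bond orders sum to 4 (valence 4) → 0 H
  atom 8: C, bond orders sum to 3 (valence 4) → 1 H
  atom 9: C, bond orders sum to 3 (valence 4) → 1 H
  atom 10: C, bond orders sum to 2 (valence 4) → 2 H
  atom 11: C, bond orders sum to 4 (valence 4) → 0 H
  atom 12: N, bond orders sum to 3 (valence 3) → 0 H
Totals → C:9, H:10, N:2, O:1.
In Hill order: C9H10N2O.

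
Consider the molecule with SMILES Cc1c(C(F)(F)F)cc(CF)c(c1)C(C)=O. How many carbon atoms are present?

Count every carbon token in the SMILES (each C, including those in ring-closure positions and inside branches).
Carbon count: 11.

11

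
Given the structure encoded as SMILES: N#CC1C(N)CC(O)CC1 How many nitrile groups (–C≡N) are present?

The nitrile motif appears at heavy-atom position 2 in the SMILES.
Other groups present: 1 hydroxyl, 1 primary amine.
Nitrile count: 1.

1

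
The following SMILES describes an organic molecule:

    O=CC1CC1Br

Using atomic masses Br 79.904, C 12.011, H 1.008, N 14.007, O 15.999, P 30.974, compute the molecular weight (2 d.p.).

148.99 g/mol

First, the molecular formula is C4H5BrO (counting implicit H from valence).
  Br: 1 × 79.904 = 79.904
  C: 4 × 12.011 = 48.044
  H: 5 × 1.008 = 5.040
  O: 1 × 15.999 = 15.999
Sum: 1×79.904 + 4×12.011 + 5×1.008 + 1×15.999 = 148.987 → 148.99 g/mol.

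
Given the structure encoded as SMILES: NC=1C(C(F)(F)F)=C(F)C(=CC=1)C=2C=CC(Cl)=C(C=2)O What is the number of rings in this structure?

2

In SMILES, each pair of matching ring-closure digits denotes one ring-closing bond; the number of such bonds equals the number of independent rings.
Ring-closure bonds here: 2.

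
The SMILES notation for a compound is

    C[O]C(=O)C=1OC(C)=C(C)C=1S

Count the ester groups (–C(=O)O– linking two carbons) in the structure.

1

The ester motif appears at heavy-atom position 3 in the SMILES.
Other groups present: 1 thiol.
Ester count: 1.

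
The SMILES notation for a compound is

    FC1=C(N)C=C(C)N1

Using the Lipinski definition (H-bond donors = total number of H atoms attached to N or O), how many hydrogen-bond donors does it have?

Donors: find every N or O and count the H atoms it carries.
  atom 4 (N): bond orders sum to 1 → 2 H
  atom 8 (N): bond orders sum to 2 → 1 H
Lipinski HBD = 3.

3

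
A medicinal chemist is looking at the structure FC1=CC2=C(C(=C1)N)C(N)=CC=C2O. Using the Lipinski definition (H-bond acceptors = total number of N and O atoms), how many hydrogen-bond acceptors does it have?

N atoms: 2; O atoms: 1.
Lipinski HBA = 2 + 1 = 3.

3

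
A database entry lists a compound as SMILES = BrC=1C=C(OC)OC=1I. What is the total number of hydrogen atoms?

4

Walk through each heavy atom and fill implicit hydrogens from standard valence (C 4, N 3, O 2, S 2, halogen 1):
  atom 1: Br (halogen, monovalent) → 0 H
  atom 2: C, bond orders sum to 4 (valence 4) → 0 H
  atom 3: C, bond orders sum to 3 (valence 4) → 1 H
  atom 4: C, bond orders sum to 4 (valence 4) → 0 H
  atom 5: O, bond orders sum to 2 (valence 2) → 0 H
  atom 6: C, bond orders sum to 1 (valence 4) → 3 H
  atom 7: O, bond orders sum to 2 (valence 2) → 0 H
  atom 8: C, bond orders sum to 4 (valence 4) → 0 H
  atom 9: I (halogen, monovalent) → 0 H
Total hydrogens: 4.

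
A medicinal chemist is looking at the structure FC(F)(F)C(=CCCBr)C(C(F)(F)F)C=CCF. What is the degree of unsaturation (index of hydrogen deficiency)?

2

Degree of unsaturation = (number of rings) + (number of π bonds).
Ring closures in the SMILES: 0.
π bonds: 2 double bonds (each 1 DoU) → 2 DoU from unsaturation.
Total DoU = 0 + 2 = 2.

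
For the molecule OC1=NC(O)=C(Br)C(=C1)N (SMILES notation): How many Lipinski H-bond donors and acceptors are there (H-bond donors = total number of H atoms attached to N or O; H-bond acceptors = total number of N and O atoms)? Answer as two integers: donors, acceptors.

Donors: find every N or O and count the H atoms it carries.
  atom 1 (O): bond orders sum to 1 → 1 H
  atom 3 (N): bond orders sum to 3 → 0 H
  atom 5 (O): bond orders sum to 1 → 1 H
  atom 10 (N): bond orders sum to 1 → 2 H
Lipinski HBD = 4.
Acceptors: N atoms = 2, O atoms = 2 → HBA = 4.

4, 4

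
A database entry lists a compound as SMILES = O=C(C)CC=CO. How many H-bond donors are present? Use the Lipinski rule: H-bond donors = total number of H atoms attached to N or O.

1

Donors: find every N or O and count the H atoms it carries.
  atom 1 (O): bond orders sum to 2 → 0 H
  atom 7 (O): bond orders sum to 1 → 1 H
Lipinski HBD = 1.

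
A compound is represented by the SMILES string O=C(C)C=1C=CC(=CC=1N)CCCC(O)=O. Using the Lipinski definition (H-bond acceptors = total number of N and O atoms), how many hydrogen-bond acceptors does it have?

N atoms: 1; O atoms: 3.
Lipinski HBA = 1 + 3 = 4.

4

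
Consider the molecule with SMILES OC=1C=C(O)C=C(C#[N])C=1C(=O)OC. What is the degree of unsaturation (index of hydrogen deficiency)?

Degree of unsaturation = (number of rings) + (number of π bonds).
Ring closures in the SMILES: 1.
π bonds: 4 double bonds (each 1 DoU), 1 triple bond (each 2 DoU) → 6 DoU from unsaturation.
Total DoU = 1 + 6 = 7.

7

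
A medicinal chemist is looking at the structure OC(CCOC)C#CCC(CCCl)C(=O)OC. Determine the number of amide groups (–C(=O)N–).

0

Scan the SMILES for the amide motif — none present.
Groups that are present: 1 alkyne, 1 ester, 1 ether, 1 hydroxyl.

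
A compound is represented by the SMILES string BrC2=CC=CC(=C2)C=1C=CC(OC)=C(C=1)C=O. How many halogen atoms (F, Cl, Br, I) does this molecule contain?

1

Halogen atoms appear at heavy-atom position 1 (1×Br).
Other groups present: 1 aldehyde, 1 ether.
Halogen count: 1.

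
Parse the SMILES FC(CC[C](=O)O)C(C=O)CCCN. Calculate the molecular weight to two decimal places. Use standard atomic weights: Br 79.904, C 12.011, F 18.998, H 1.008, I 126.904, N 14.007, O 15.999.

205.23 g/mol

First, the molecular formula is C9H16FNO3 (counting implicit H from valence).
  C: 9 × 12.011 = 108.099
  F: 1 × 18.998 = 18.998
  H: 16 × 1.008 = 16.128
  N: 1 × 14.007 = 14.007
  O: 3 × 15.999 = 47.997
Sum: 9×12.011 + 1×18.998 + 16×1.008 + 1×14.007 + 3×15.999 = 205.229 → 205.23 g/mol.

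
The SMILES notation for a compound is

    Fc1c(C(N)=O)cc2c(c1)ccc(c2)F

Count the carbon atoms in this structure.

Count every carbon token in the SMILES (each C, including those in ring-closure positions and inside branches).
Carbon count: 11.

11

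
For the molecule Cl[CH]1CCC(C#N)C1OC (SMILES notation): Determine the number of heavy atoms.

10

Every atom symbol written in the SMILES (organic subset) is one heavy atom; implicit H are not written.
Heavy atoms by element → C:7, Cl:1, N:1, O:1.
Total: 10.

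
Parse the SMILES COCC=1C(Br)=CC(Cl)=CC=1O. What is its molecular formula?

Walk through each heavy atom and fill implicit hydrogens from standard valence (C 4, N 3, O 2, S 2, halogen 1):
  atom 1: C, bond orders sum to 1 (valence 4) → 3 H
  atom 2: O, bond orders sum to 2 (valence 2) → 0 H
  atom 3: C, bond orders sum to 2 (valence 4) → 2 H
  atom 4: C, bond orders sum to 4 (valence 4) → 0 H
  atom 5: C, bond orders sum to 4 (valence 4) → 0 H
  atom 6: Br (halogen, monovalent) → 0 H
  atom 7: C, bond orders sum to 3 (valence 4) → 1 H
  atom 8: C, bond orders sum to 4 (valence 4) → 0 H
  atom 9: Cl (halogen, monovalent) → 0 H
  atom 10: C, bond orders sum to 3 (valence 4) → 1 H
  atom 11: C, bond orders sum to 4 (valence 4) → 0 H
  atom 12: O, bond orders sum to 1 (valence 2) → 1 H
Totals → C:8, H:8, Br:1, Cl:1, O:2.

C8H8BrClO2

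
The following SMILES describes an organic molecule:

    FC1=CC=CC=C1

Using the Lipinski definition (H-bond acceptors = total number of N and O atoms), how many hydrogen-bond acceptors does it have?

0

N atoms: 0; O atoms: 0.
Lipinski HBA = 0 + 0 = 0.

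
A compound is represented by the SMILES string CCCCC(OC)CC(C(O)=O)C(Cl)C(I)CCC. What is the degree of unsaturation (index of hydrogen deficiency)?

1

Molecular formula: C14H26ClIO3.
DoU = (2C + 2 + N − H − X) / 2, where X is the halogen count and O/S are ignored.
    = (2·14 + 2 + 0 − 26 − 2) / 2 = 2 / 2 = 1.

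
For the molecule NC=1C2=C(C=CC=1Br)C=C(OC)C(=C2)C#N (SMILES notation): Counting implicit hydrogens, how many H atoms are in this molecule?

9

Walk through each heavy atom and fill implicit hydrogens from standard valence (C 4, N 3, O 2, S 2, halogen 1):
  atom 1: N, bond orders sum to 1 (valence 3) → 2 H
  atom 2: C, bond orders sum to 4 (valence 4) → 0 H
  atom 3: C, bond orders sum to 4 (valence 4) → 0 H
  atom 4: C, bond orders sum to 4 (valence 4) → 0 H
  atom 5: C, bond orders sum to 3 (valence 4) → 1 H
  atom 6: C, bond orders sum to 3 (valence 4) → 1 H
  atom 7: C, bond orders sum to 4 (valence 4) → 0 H
  atom 8: Br (halogen, monovalent) → 0 H
  atom 9: C, bond orders sum to 3 (valence 4) → 1 H
  atom 10: C, bond orders sum to 4 (valence 4) → 0 H
  atom 11: O, bond orders sum to 2 (valence 2) → 0 H
  atom 12: C, bond orders sum to 1 (valence 4) → 3 H
  atom 13: C, bond orders sum to 4 (valence 4) → 0 H
  atom 14: C, bond orders sum to 3 (valence 4) → 1 H
  atom 15: C, bond orders sum to 4 (valence 4) → 0 H
  atom 16: N, bond orders sum to 3 (valence 3) → 0 H
Total hydrogens: 9.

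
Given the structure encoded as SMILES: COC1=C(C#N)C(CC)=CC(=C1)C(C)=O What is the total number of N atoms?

Scan the SMILES for N atoms (remember two-letter symbols like Cl and Br are single atoms).
Nitrogen count: 1.

1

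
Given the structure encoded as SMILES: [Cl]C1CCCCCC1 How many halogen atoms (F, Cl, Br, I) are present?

1

Halogen atoms appear at heavy-atom position 1 (1×Cl).
Halogen count: 1.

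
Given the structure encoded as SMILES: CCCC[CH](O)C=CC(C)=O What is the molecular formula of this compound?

C9H16O2

Walk through each heavy atom and fill implicit hydrogens from standard valence (C 4, N 3, O 2, S 2, halogen 1):
  atom 1: C, bond orders sum to 1 (valence 4) → 3 H
  atom 2: C, bond orders sum to 2 (valence 4) → 2 H
  atom 3: C, bond orders sum to 2 (valence 4) → 2 H
  atom 4: C, bond orders sum to 2 (valence 4) → 2 H
  atom 5: C with explicit H count 1
  atom 6: O, bond orders sum to 1 (valence 2) → 1 H
  atom 7: C, bond orders sum to 3 (valence 4) → 1 H
  atom 8: C, bond orders sum to 3 (valence 4) → 1 H
  atom 9: C, bond orders sum to 4 (valence 4) → 0 H
  atom 10: C, bond orders sum to 1 (valence 4) → 3 H
  atom 11: O, bond orders sum to 2 (valence 2) → 0 H
Totals → C:9, H:16, O:2.
In Hill order: C9H16O2.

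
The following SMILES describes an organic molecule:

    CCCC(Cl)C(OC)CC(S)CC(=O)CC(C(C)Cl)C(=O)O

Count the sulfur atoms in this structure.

Scan the SMILES for S atoms (remember two-letter symbols like Cl and Br are single atoms).
Sulfur count: 1.

1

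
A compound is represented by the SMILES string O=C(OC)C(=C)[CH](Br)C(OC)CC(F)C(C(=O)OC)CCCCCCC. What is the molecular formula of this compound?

Walk through each heavy atom and fill implicit hydrogens from standard valence (C 4, N 3, O 2, S 2, halogen 1):
  atom 1: O, bond orders sum to 2 (valence 2) → 0 H
  atom 2: C, bond orders sum to 4 (valence 4) → 0 H
  atom 3: O, bond orders sum to 2 (valence 2) → 0 H
  atom 4: C, bond orders sum to 1 (valence 4) → 3 H
  atom 5: C, bond orders sum to 4 (valence 4) → 0 H
  atom 6: C, bond orders sum to 2 (valence 4) → 2 H
  atom 7: C with explicit H count 1
  atom 8: Br (halogen, monovalent) → 0 H
  atom 9: C, bond orders sum to 3 (valence 4) → 1 H
  atom 10: O, bond orders sum to 2 (valence 2) → 0 H
  atom 11: C, bond orders sum to 1 (valence 4) → 3 H
  atom 12: C, bond orders sum to 2 (valence 4) → 2 H
  atom 13: C, bond orders sum to 3 (valence 4) → 1 H
  atom 14: F (halogen, monovalent) → 0 H
  atom 15: C, bond orders sum to 3 (valence 4) → 1 H
  atom 16: C, bond orders sum to 4 (valence 4) → 0 H
  atom 17: O, bond orders sum to 2 (valence 2) → 0 H
  atom 18: O, bond orders sum to 2 (valence 2) → 0 H
  atom 19: C, bond orders sum to 1 (valence 4) → 3 H
  atom 20: C, bond orders sum to 2 (valence 4) → 2 H
  atom 21: C, bond orders sum to 2 (valence 4) → 2 H
  atom 22: C, bond orders sum to 2 (valence 4) → 2 H
  atom 23: C, bond orders sum to 2 (valence 4) → 2 H
  atom 24: C, bond orders sum to 2 (valence 4) → 2 H
  atom 25: C, bond orders sum to 2 (valence 4) → 2 H
  atom 26: C, bond orders sum to 1 (valence 4) → 3 H
Totals → C:19, H:32, Br:1, F:1, O:5.
In Hill order: C19H32BrFO5.

C19H32BrFO5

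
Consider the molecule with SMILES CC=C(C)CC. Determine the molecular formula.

C6H12

Walk through each heavy atom and fill implicit hydrogens from standard valence (C 4, N 3, O 2, S 2, halogen 1):
  atom 1: C, bond orders sum to 1 (valence 4) → 3 H
  atom 2: C, bond orders sum to 3 (valence 4) → 1 H
  atom 3: C, bond orders sum to 4 (valence 4) → 0 H
  atom 4: C, bond orders sum to 1 (valence 4) → 3 H
  atom 5: C, bond orders sum to 2 (valence 4) → 2 H
  atom 6: C, bond orders sum to 1 (valence 4) → 3 H
Totals → C:6, H:12.
In Hill order: C6H12.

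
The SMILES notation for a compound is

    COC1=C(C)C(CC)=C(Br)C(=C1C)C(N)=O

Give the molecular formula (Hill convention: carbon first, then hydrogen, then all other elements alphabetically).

C12H16BrNO2

Walk through each heavy atom and fill implicit hydrogens from standard valence (C 4, N 3, O 2, S 2, halogen 1):
  atom 1: C, bond orders sum to 1 (valence 4) → 3 H
  atom 2: O, bond orders sum to 2 (valence 2) → 0 H
  atom 3: C, bond orders sum to 4 (valence 4) → 0 H
  atom 4: C, bond orders sum to 4 (valence 4) → 0 H
  atom 5: C, bond orders sum to 1 (valence 4) → 3 H
  atom 6: C, bond orders sum to 4 (valence 4) → 0 H
  atom 7: C, bond orders sum to 2 (valence 4) → 2 H
  atom 8: C, bond orders sum to 1 (valence 4) → 3 H
  atom 9: C, bond orders sum to 4 (valence 4) → 0 H
  atom 10: Br (halogen, monovalent) → 0 H
  atom 11: C, bond orders sum to 4 (valence 4) → 0 H
  atom 12: C, bond orders sum to 4 (valence 4) → 0 H
  atom 13: C, bond orders sum to 1 (valence 4) → 3 H
  atom 14: C, bond orders sum to 4 (valence 4) → 0 H
  atom 15: N, bond orders sum to 1 (valence 3) → 2 H
  atom 16: O, bond orders sum to 2 (valence 2) → 0 H
Totals → C:12, H:16, Br:1, N:1, O:2.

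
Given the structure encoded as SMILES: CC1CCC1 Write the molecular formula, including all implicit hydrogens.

C5H10

Walk through each heavy atom and fill implicit hydrogens from standard valence (C 4, N 3, O 2, S 2, halogen 1):
  atom 1: C, bond orders sum to 1 (valence 4) → 3 H
  atom 2: C, bond orders sum to 3 (valence 4) → 1 H
  atom 3: C, bond orders sum to 2 (valence 4) → 2 H
  atom 4: C, bond orders sum to 2 (valence 4) → 2 H
  atom 5: C, bond orders sum to 2 (valence 4) → 2 H
Totals → C:5, H:10.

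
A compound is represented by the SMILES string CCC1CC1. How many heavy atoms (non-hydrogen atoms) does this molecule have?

Every atom symbol written in the SMILES (organic subset) is one heavy atom; implicit H are not written.
Heavy atoms by element → C:5.
Total: 5.

5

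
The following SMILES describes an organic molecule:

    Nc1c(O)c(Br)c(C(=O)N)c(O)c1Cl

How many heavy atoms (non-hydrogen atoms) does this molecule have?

Every atom symbol written in the SMILES (organic subset) is one heavy atom; implicit H are not written.
Heavy atoms by element → Br:1, C:7, Cl:1, N:2, O:3.
Total: 14.

14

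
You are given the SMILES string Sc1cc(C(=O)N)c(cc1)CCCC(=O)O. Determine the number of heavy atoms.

Every atom symbol written in the SMILES (organic subset) is one heavy atom; implicit H are not written.
Heavy atoms by element → C:11, N:1, O:3, S:1.
Total: 16.

16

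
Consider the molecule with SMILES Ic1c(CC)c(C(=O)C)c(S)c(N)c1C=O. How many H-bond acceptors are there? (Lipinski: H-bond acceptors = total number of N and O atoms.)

3

N atoms: 1; O atoms: 2.
Lipinski HBA = 1 + 2 = 3.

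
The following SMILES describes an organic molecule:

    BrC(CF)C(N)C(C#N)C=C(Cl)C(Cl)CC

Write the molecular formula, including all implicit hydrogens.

C10H14BrCl2FN2

Walk through each heavy atom and fill implicit hydrogens from standard valence (C 4, N 3, O 2, S 2, halogen 1):
  atom 1: Br (halogen, monovalent) → 0 H
  atom 2: C, bond orders sum to 3 (valence 4) → 1 H
  atom 3: C, bond orders sum to 2 (valence 4) → 2 H
  atom 4: F (halogen, monovalent) → 0 H
  atom 5: C, bond orders sum to 3 (valence 4) → 1 H
  atom 6: N, bond orders sum to 1 (valence 3) → 2 H
  atom 7: C, bond orders sum to 3 (valence 4) → 1 H
  atom 8: C, bond orders sum to 4 (valence 4) → 0 H
  atom 9: N, bond orders sum to 3 (valence 3) → 0 H
  atom 10: C, bond orders sum to 3 (valence 4) → 1 H
  atom 11: C, bond orders sum to 4 (valence 4) → 0 H
  atom 12: Cl (halogen, monovalent) → 0 H
  atom 13: C, bond orders sum to 3 (valence 4) → 1 H
  atom 14: Cl (halogen, monovalent) → 0 H
  atom 15: C, bond orders sum to 2 (valence 4) → 2 H
  atom 16: C, bond orders sum to 1 (valence 4) → 3 H
Totals → C:10, H:14, Br:1, Cl:2, F:1, N:2.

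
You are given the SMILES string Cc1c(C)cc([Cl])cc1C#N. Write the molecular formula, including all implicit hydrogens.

C9H8ClN

Walk through each heavy atom and fill implicit hydrogens from standard valence (C 4, N 3, O 2, S 2, halogen 1); for lowercase aromatic atoms, an aromatic c carries 1 H when it has two neighbours and 0 H with three, and aromatic n carries 0 H:
  atom 1: C, bond orders sum to 1 (valence 4) → 3 H
  atom 2: aromatic c, 3 neighbours → 0 H
  atom 3: aromatic c, 3 neighbours → 0 H
  atom 4: C, bond orders sum to 1 (valence 4) → 3 H
  atom 5: aromatic c, 2 neighbours → 1 H
  atom 6: aromatic c, 3 neighbours → 0 H
  atom 7: Cl with explicit H count 0
  atom 8: aromatic c, 2 neighbours → 1 H
  atom 9: aromatic c, 3 neighbours → 0 H
  atom 10: C, bond orders sum to 4 (valence 4) → 0 H
  atom 11: N, bond orders sum to 3 (valence 3) → 0 H
Totals → C:9, H:8, Cl:1, N:1.
In Hill order: C9H8ClN.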